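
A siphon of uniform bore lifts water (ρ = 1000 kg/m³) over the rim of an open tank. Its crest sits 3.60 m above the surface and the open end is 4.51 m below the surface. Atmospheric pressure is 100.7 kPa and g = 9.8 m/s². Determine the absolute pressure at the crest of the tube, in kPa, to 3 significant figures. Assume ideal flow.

The outlet speed comes from Torricelli: v = √(2g·4.51) = 9.40 m/s.
Continuity keeps v the same throughout the tube; from surface to crest, P_atm + 0 = P_top + ½ρv² + ρg·h_top.
P_top = 100700 − ½·1000·9.40² − 1000·9.8·3.60 = 21200 Pa.

P_top ≈ 21.2 kPa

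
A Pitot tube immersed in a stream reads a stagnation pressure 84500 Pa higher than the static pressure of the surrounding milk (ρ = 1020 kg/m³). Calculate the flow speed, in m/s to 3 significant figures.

The dynamic pressure equals the rise in static pressure at the stagnation point: ΔP = ½ρv².
v = √(2ΔP/ρ) = √(2·84500/1020) = 12.9 m/s.

12.9 m/s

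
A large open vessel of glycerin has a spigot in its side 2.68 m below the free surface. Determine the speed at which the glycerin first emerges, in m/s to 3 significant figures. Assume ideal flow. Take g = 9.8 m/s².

Torricelli's result v = √(2gh) gives v = √(2·9.8·2.68) = 7.25 m/s.

v ≈ 7.25 m/s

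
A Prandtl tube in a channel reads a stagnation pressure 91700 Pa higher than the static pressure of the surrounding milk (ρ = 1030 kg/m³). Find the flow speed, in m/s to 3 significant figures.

The dynamic pressure equals the rise in static pressure at the stagnation point: ΔP = ½ρv².
v = √(2ΔP/ρ) = √(2·91700/1030) = 13.3 m/s.

v = 13.3 m/s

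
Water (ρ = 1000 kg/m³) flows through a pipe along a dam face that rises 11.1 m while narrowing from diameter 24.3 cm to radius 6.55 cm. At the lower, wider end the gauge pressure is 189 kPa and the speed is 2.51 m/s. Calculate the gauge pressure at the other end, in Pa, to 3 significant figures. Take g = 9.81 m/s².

P₂ ≈ 46000 Pa

By continuity, v₂ = v₁·A₁/A₂ = 2.51·(464/135) = 8.64 m/s.
Energy conservation along the streamline gives P₂ = P₁ − ½ρ(v₂² − v₁²) − ρg(h₂ − h₁).
P₂ = 189000 + ½·1000·(2.51² − 8.64²) − 1000·9.81·(+11.1) = 189000 + (-34100) − (109000) = 46000 Pa.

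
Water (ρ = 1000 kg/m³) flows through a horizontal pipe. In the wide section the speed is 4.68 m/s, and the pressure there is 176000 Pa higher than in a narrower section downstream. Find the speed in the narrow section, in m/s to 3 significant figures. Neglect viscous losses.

v₂ = 19.3 m/s

Horizontal Bernoulli: P₁ + ½ρv₁² = P₂ + ½ρv₂², so v₂² = v₁² + 2(P₁ − P₂)/ρ.
v₂ = √(4.68² + 2·176000/1000) = √(21.9 + 352) = 19.3 m/s.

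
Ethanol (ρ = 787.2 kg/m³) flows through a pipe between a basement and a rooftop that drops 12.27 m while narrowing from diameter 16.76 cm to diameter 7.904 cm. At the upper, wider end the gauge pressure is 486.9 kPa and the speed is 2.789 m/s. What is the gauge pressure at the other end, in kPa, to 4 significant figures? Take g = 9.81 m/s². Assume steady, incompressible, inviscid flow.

Mass conservation (A₁v₁ = A₂v₂) gives v₂ = 2.789 × 220.6/49.07 = 12.54 m/s.
Bernoulli: P₁ + ½ρv₁² + ρg h₁ = P₂ + ½ρv₂² + ρg h₂, so P₂ = P₁ + ½ρ(v₁² − v₂²) − ρg(h₂ − h₁).
P₂ = 486900 + ½·787.2·(2.789² − 12.54²) − 787.2·9.81·(−12.27) = 486900 + (-58830) − (-94750) = 522800 Pa.

P₂ ≈ 522.8 kPa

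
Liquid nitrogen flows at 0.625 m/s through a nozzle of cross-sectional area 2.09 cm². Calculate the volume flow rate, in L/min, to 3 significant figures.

Q = 7.84 L/min

Q = A·v = 0.000209 m² × 0.625 m/s = 0.000131 m³/s.
Converting: 0.000131 m³/s × 60000 = 7.84 L/min.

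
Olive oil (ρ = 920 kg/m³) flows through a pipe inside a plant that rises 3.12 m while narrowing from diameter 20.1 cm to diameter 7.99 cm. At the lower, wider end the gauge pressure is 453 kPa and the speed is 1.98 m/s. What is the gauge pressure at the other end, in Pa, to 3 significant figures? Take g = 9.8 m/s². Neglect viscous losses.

P₂ ≈ 354000 Pa

By continuity, v₂ = v₁·A₁/A₂ = 1.98·(317/50.1) = 12.5 m/s.
Energy conservation along the streamline gives P₂ = P₁ − ½ρ(v₂² − v₁²) − ρg(h₂ − h₁).
P₂ = 453000 + ½·920·(1.98² − 12.5²) − 920·9.8·(+3.12) = 453000 + (-70400) − (28100) = 354000 Pa.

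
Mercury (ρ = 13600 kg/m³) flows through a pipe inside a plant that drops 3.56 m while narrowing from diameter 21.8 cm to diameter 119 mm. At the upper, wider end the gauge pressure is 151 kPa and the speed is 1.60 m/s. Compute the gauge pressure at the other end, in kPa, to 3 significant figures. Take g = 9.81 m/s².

By continuity, v₂ = v₁·A₁/A₂ = 1.60·(373/111) = 5.37 m/s.
Applying Bernoulli between the two ends and solving for P₂: P₂ = P₁ + ½ρ(v₁² − v₂²) − ρgΔh.
P₂ = 151000 + ½·13600·(1.60² − 5.37²) − 13600·9.81·(−3.56) = 151000 + (-179000) − (-475000) = 447000 Pa.

P₂ ≈ 447 kPa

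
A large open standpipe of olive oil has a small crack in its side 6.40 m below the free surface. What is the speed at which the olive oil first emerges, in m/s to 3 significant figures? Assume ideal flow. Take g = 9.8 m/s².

11.2 m/s

The surface is effectively still and both ends are open, so ½v² = gh and v = √(2·9.8·6.40) = 11.2 m/s.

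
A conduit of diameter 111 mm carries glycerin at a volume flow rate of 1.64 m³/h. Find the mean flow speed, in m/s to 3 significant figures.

v ≈ 0.0471 m/s

Q = 1.64 m³/h = 0.000456 m³/s.
v = Q/A = 0.000456 / 0.00968 = 0.0471 m/s.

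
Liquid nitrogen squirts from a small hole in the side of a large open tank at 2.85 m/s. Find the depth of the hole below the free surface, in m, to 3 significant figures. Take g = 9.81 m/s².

h ≈ 0.414 m

Torricelli: v = √(2gh), so h = v²/(2g).
h = 2.85²/(2·9.81) = 8.12/19.62 = 0.414 m.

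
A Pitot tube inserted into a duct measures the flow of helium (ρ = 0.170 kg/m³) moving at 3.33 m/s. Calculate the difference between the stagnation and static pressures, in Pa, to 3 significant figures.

ΔP = 0.943 Pa

At the stagnation point the flow is brought to rest, so Bernoulli gives P_stag − P_static = ½ρv².
ΔP = ½·0.170·3.33² = 0.943 Pa.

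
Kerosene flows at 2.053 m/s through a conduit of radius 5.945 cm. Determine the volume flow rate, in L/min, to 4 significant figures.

Q ≈ 1368 L/min

Q = A·v = 0.01110 m² × 2.053 m/s = 0.02280 m³/s.
Converting: 0.02280 m³/s × 60000 = 1368 L/min.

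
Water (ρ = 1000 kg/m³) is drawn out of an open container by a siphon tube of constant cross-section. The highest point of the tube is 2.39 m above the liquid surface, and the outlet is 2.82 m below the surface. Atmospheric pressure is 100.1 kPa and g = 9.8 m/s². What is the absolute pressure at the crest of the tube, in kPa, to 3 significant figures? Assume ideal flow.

The outlet speed comes from Torricelli: v = √(2g·2.82) = 7.43 m/s.
Continuity keeps v the same throughout the tube; from surface to crest, P_atm + 0 = P_top + ½ρv² + ρg·h_top.
P_top = 100100 − ½·1000·7.43² − 1000·9.8·2.39 = 49000 Pa.

49.0 kPa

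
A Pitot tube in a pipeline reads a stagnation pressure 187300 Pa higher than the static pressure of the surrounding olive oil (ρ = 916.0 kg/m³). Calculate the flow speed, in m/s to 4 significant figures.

v = 20.22 m/s

The dynamic pressure equals the rise in static pressure at the stagnation point: ΔP = ½ρv².
v = √(2ΔP/ρ) = √(2·187300/916.0) = 20.22 m/s.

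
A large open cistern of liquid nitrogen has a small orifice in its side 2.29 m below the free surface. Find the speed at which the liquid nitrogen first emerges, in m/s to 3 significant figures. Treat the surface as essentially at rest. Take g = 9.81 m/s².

v ≈ 6.70 m/s

Torricelli's result v = √(2gh) gives v = √(2·9.81·2.29) = 6.70 m/s.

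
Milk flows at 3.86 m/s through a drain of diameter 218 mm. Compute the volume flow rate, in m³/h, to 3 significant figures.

Q = A·v = 0.0373 m² × 3.86 m/s = 0.144 m³/s.
Converting: 0.144 m³/s × 3600 = 519 m³/h.

Q = 519 m³/h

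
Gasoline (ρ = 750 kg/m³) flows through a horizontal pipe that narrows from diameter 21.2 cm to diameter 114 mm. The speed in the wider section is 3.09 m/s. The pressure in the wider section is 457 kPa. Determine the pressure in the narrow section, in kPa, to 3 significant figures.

418 kPa

Mass conservation (A₁v₁ = A₂v₂) gives v₂ = 3.09 × 353/102 = 10.7 m/s.
With no height change, Bernoulli's equation is P₁ + ½ρv₁² = P₂ + ½ρv₂².
P₂ = P₁ − ½ρ(v₂² − v₁²) = 457000 − ½·750·(10.7² − 3.09²) = 457000 − 39200 = 418000 Pa.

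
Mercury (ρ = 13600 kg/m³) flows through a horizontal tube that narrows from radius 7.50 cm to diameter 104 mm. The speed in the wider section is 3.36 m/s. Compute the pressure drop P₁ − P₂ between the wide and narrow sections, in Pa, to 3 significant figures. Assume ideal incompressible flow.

ΔP ≈ 255000 Pa

By continuity, v₂ = v₁·A₁/A₂ = 3.36·(177/84.9) = 6.99 m/s.
Along the horizontal streamline, P + ½ρv² is constant.
P₁ − P₂ = ½·13600·(6.99² − 3.36²) = ½·13600·37.6 = 255000 Pa.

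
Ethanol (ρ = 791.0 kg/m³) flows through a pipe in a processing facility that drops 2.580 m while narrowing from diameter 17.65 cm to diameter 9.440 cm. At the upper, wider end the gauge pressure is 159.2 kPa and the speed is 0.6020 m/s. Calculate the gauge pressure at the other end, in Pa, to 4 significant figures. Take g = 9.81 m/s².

P₂ = 177600 Pa

By continuity, v₂ = v₁·A₁/A₂ = 0.6020·(244.7/69.99) = 2.104 m/s.
Applying Bernoulli between the two ends and solving for P₂: P₂ = P₁ + ½ρ(v₁² − v₂²) − ρgΔh.
P₂ = 159200 + ½·791.0·(0.6020² − 2.104²) − 791.0·9.81·(−2.580) = 159200 + (-1608) − (-20020) = 177600 Pa.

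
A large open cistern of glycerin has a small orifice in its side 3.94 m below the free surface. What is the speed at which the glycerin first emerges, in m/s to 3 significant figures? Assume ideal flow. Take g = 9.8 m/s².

Torricelli's result v = √(2gh) gives v = √(2·9.8·3.94) = 8.79 m/s.

v ≈ 8.79 m/s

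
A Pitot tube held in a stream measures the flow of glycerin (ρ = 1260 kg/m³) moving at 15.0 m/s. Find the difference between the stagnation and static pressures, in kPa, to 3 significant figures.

142 kPa

Bernoulli between the free stream and the stagnation point: ½ρv² = P_stag − P_static.
ΔP = ½·1260·15.0² = 142000 Pa.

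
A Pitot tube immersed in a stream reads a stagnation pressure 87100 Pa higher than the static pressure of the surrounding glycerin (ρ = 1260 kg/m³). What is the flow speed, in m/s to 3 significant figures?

The dynamic pressure equals the rise in static pressure at the stagnation point: ΔP = ½ρv².
v = √(2ΔP/ρ) = √(2·87100/1260) = 11.8 m/s.

11.8 m/s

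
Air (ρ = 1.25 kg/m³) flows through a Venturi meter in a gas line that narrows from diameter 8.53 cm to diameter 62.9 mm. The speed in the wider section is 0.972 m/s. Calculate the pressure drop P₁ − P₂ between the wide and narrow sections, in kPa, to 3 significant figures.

Mass conservation (A₁v₁ = A₂v₂) gives v₂ = 0.972 × 57.1/31.1 = 1.79 m/s.
Bernoulli (h₁ = h₂): P₁ − P₂ = ½ρ(v₂² − v₁²).
P₁ − P₂ = ½·1.25·(1.79² − 0.972²) = ½·1.25·2.25 = 1.41 Pa.

ΔP ≈ 0.00141 kPa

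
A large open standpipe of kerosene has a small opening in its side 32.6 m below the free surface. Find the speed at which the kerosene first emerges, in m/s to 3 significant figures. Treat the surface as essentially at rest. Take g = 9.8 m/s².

Torricelli's result v = √(2gh) gives v = √(2·9.8·32.6) = 25.3 m/s.

v ≈ 25.3 m/s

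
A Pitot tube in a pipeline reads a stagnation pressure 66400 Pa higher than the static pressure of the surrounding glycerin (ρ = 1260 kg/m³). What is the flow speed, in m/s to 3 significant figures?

The dynamic pressure equals the rise in static pressure at the stagnation point: ΔP = ½ρv².
v = √(2ΔP/ρ) = √(2·66400/1260) = 10.3 m/s.

v = 10.3 m/s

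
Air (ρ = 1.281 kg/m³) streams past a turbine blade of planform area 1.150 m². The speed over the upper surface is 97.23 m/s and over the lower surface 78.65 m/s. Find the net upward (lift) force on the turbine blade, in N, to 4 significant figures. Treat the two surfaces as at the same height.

With equal heights on the two surfaces, Bernoulli gives P_lower − P_upper = ½ρ(v_upper² − v_lower²).
ΔP = ½·1.281·(97.23² − 78.65²) = 2093 Pa.
Lift = ΔP · A = 2093 × 1.150 = 2407 N.

F ≈ 2407 N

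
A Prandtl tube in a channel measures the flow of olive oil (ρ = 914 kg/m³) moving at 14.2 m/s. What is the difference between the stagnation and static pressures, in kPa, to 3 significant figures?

ΔP ≈ 92.1 kPa

At the stagnation point the flow is brought to rest, so Bernoulli gives P_stag − P_static = ½ρv².
ΔP = ½·914·14.2² = 92100 Pa.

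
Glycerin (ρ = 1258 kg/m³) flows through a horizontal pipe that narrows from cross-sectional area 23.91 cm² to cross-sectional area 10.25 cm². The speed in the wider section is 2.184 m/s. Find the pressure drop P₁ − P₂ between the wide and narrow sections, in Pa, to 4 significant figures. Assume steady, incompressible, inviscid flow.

ΔP = 13330 Pa

The volume flow rate is constant, so v₂ = (A₁/A₂)v₁ = (23.91/10.25)·2.184 = 5.095 m/s.
The pipe is horizontal, so Bernoulli reduces to P₁ + ½ρv₁² = P₂ + ½ρv₂².
P₁ − P₂ = ½·1258·(5.095² − 2.184²) = ½·1258·21.18 = 13330 Pa.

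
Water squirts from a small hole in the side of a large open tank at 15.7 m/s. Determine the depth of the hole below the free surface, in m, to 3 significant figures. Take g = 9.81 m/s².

h ≈ 12.6 m

For a small hole in a large open tank, ½v² = gh, giving h = v²/(2g).
h = 15.7²/(2·9.81) = 246/19.62 = 12.6 m.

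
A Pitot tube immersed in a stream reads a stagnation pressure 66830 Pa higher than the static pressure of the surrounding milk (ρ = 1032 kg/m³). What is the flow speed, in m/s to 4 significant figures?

Bernoulli between the free stream and the stagnation point: ½ρv² = P_stag − P_static.
v = √(2ΔP/ρ) = √(2·66830/1032) = 11.38 m/s.

v = 11.38 m/s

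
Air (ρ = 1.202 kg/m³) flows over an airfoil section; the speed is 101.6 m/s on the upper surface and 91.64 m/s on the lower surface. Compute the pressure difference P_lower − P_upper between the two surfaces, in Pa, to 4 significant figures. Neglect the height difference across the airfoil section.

Bernoulli (same height): P_lower − P_upper = ½ρ(v_upper² − v_lower²).
ΔP = ½·1.202·(101.6² − 91.64²) = 1157 Pa.

ΔP ≈ 1157 Pa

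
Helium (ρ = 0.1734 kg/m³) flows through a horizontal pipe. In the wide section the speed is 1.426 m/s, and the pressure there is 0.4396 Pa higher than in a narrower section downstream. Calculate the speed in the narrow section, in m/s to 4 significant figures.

Horizontal Bernoulli: P₁ + ½ρv₁² = P₂ + ½ρv₂², so v₂² = v₁² + 2(P₁ − P₂)/ρ.
v₂ = √(1.426² + 2·0.4396/0.1734) = √(2.033 + 5.070) = 2.665 m/s.

2.665 m/s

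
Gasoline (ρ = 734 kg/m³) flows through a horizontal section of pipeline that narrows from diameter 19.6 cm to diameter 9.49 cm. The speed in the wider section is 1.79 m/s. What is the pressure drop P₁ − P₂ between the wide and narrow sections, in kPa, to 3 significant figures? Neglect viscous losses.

Continuity gives A₁v₁ = A₂v₂, so v₂ = (302 cm²)/(70.7 cm²) × 1.79 m/s = 7.64 m/s.
With no height change, Bernoulli's equation is P₁ + ½ρv₁² = P₂ + ½ρv₂².
P₁ − P₂ = ½·734·(7.64² − 1.79²) = ½·734·55.1 = 20200 Pa.

ΔP = 20.2 kPa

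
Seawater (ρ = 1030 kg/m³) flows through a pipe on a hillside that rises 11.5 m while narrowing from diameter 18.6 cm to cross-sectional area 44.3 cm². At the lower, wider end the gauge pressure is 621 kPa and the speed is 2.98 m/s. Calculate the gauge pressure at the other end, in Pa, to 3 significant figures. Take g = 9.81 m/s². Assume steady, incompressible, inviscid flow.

P₂ ≈ 337000 Pa

The volume flow rate is constant, so v₂ = (A₁/A₂)v₁ = (272/44.3)·2.98 = 18.3 m/s.
Energy conservation along the streamline gives P₂ = P₁ − ½ρ(v₂² − v₁²) − ρg(h₂ − h₁).
P₂ = 621000 + ½·1030·(2.98² − 18.3²) − 1030·9.81·(+11.5) = 621000 + (-167000) − (116000) = 337000 Pa.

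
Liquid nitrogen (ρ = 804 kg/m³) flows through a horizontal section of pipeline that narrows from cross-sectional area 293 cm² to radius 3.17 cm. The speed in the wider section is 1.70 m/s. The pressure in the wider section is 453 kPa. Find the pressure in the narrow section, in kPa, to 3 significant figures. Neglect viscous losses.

354 kPa

Mass conservation (A₁v₁ = A₂v₂) gives v₂ = 1.70 × 293/31.6 = 15.8 m/s.
The pipe is horizontal, so Bernoulli reduces to P₁ + ½ρv₁² = P₂ + ½ρv₂².
P₂ = P₁ − ½ρ(v₂² − v₁²) = 453000 − ½·804·(15.8² − 1.70²) = 453000 − 98900 = 354000 Pa.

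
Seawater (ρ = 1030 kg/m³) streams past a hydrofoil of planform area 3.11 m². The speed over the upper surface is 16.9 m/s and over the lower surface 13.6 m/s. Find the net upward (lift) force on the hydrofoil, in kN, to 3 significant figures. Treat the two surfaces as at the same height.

F ≈ 161 kN

With equal heights on the two surfaces, Bernoulli gives P_lower − P_upper = ½ρ(v_upper² − v_lower²).
ΔP = ½·1030·(16.9² − 13.6²) = 51800 Pa.
Lift = ΔP · A = 51800 × 3.11 = 161000 N.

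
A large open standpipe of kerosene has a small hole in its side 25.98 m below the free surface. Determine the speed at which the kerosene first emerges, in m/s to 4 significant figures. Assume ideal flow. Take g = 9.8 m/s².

Bernoulli from surface to hole (P equal, v_surface ≈ 0): v = √(2gh) = √(2×9.8×25.98) = 22.57 m/s.

22.57 m/s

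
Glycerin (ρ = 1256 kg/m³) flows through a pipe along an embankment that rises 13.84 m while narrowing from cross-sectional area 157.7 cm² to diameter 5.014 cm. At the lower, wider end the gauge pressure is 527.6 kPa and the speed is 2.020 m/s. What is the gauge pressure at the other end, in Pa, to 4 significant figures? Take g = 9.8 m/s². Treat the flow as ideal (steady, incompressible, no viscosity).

Mass conservation (A₁v₁ = A₂v₂) gives v₂ = 2.020 × 157.7/19.75 = 16.13 m/s.
Energy conservation along the streamline gives P₂ = P₁ − ½ρ(v₂² − v₁²) − ρg(h₂ − h₁).
P₂ = 527600 + ½·1256·(2.020² − 16.13²) − 1256·9.8·(+13.84) = 527600 + (-160900) − (170400) = 196300 Pa.

P₂ ≈ 196300 Pa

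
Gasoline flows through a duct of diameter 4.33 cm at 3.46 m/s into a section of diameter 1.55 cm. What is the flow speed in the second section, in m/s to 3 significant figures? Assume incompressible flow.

v₂ = 27.0 m/s

Continuity gives A₁v₁ = A₂v₂, so v₂ = (14.7 cm²)/(1.89 cm²) × 3.46 m/s = 27.0 m/s.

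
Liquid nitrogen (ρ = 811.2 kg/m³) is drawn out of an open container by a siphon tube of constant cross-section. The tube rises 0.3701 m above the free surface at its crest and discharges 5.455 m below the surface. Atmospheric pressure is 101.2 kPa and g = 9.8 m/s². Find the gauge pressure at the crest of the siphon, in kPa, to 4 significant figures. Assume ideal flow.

From the surface to the outlet (both open to atmosphere, surface at rest): v = √(2g·h_out) = √(2·9.8·5.455) = 10.34 m/s.
The bore is uniform, so the speed at the crest is the same v. Bernoulli surface→crest: P_atm = P_top + ½ρv² + ρg·h_top.
P_top = 101200 − ½·811.2·10.34² − 811.2·9.8·0.3701 = 54890 Pa. So P_gauge = P_top − P_atm = -46310 Pa.

-46.31 kPa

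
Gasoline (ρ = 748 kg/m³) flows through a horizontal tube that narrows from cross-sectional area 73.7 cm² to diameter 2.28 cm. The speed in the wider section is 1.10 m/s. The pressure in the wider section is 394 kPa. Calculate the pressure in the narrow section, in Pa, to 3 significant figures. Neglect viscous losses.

P₂ = 247000 Pa

The volume flow rate is constant, so v₂ = (A₁/A₂)v₁ = (73.7/4.08)·1.10 = 19.9 m/s.
The pipe is horizontal, so Bernoulli reduces to P₁ + ½ρv₁² = P₂ + ½ρv₂².
P₂ = P₁ − ½ρ(v₂² − v₁²) = 394000 − ½·748·(19.9² − 1.10²) = 394000 − 147000 = 247000 Pa.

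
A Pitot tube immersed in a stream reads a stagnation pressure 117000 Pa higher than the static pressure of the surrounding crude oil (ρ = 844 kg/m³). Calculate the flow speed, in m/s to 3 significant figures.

v ≈ 16.7 m/s

The dynamic pressure equals the rise in static pressure at the stagnation point: ΔP = ½ρv².
v = √(2ΔP/ρ) = √(2·117000/844) = 16.7 m/s.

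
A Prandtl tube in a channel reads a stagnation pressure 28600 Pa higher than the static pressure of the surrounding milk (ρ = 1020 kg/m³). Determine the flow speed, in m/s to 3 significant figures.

v = 7.49 m/s

Bernoulli between the free stream and the stagnation point: ½ρv² = P_stag − P_static.
v = √(2ΔP/ρ) = √(2·28600/1020) = 7.49 m/s.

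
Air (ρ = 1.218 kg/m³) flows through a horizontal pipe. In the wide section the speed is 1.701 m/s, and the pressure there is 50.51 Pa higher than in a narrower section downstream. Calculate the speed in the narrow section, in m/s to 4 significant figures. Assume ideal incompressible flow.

v₂ ≈ 9.265 m/s

With h₁ = h₂, rearranging Bernoulli gives v₂ = √(v₁² + 2ΔP/ρ).
v₂ = √(1.701² + 2·50.51/1.218) = √(2.893 + 82.94) = 9.265 m/s.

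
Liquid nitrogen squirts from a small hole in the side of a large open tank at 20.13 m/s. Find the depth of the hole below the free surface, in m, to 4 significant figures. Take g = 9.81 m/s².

For a small hole in a large open tank, ½v² = gh, giving h = v²/(2g).
h = 20.13²/(2·9.81) = 405.2/19.62 = 20.65 m.

h = 20.65 m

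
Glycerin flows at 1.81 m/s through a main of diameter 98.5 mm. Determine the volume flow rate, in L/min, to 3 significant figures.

Q = 828 L/min

Q = A·v = 0.00762 m² × 1.81 m/s = 0.0138 m³/s.
Converting: 0.0138 m³/s × 60000 = 828 L/min.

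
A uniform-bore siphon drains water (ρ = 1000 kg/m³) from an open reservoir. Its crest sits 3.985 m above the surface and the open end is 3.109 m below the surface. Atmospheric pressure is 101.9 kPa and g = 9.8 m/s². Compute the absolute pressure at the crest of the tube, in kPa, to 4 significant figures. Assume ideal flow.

P_top ≈ 32.38 kPa

The outlet speed comes from Torricelli: v = √(2g·3.109) = 7.806 m/s.
With constant cross-section the crest speed equals v; applying Bernoulli from the surface up to the crest, P_top = P_atm − ½ρv² − ρg·h_top.
P_top = 101900 − ½·1000·7.806² − 1000·9.8·3.985 = 32380 Pa.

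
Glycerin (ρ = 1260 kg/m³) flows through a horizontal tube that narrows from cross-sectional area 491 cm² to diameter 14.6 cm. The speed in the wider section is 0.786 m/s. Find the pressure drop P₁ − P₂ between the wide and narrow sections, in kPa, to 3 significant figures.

Mass conservation (A₁v₁ = A₂v₂) gives v₂ = 0.786 × 491/167 = 2.31 m/s.
The pipe is horizontal, so Bernoulli reduces to P₁ + ½ρv₁² = P₂ + ½ρv₂².
P₁ − P₂ = ½·1260·(2.31² − 0.786²) = ½·1260·4.70 = 2960 Pa.

ΔP = 2.96 kPa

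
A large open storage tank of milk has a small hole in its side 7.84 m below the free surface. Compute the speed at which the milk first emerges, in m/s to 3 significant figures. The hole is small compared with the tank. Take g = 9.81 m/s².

With the surface at rest and both surface and jet at atmospheric pressure, Bernoulli gives ρg h = ½ρv², so v = √(2gh) = √(2·9.81·7.84) = 12.4 m/s.

v ≈ 12.4 m/s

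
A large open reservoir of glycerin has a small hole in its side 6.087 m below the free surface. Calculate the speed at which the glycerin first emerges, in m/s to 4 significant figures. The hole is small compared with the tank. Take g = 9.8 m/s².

The surface is effectively still and both ends are open, so ½v² = gh and v = √(2·9.8·6.087) = 10.92 m/s.

v ≈ 10.92 m/s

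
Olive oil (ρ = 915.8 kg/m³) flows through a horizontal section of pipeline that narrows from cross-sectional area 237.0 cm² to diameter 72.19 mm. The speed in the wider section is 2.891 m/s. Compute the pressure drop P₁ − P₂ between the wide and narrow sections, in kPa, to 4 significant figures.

Continuity gives A₁v₁ = A₂v₂, so v₂ = (237.0 cm²)/(40.93 cm²) × 2.891 m/s = 16.74 m/s.
Bernoulli (h₁ = h₂): P₁ − P₂ = ½ρ(v₂² − v₁²).
P₁ − P₂ = ½·915.8·(16.74² − 2.891²) = ½·915.8·271.9 = 124500 Pa.

124.5 kPa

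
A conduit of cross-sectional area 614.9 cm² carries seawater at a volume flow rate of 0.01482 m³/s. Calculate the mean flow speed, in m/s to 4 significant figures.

Q = 0.01482 m³/s = 0.01482 m³/s.
v = Q/A = 0.01482 / 0.06149 = 0.2410 m/s.

v ≈ 0.2410 m/s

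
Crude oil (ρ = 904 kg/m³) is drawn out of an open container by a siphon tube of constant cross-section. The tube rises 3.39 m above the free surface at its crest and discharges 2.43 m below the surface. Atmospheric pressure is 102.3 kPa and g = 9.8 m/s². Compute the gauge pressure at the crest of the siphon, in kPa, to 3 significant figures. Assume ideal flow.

Bernoulli surface→outlet gives ½v² = g·h_out, so v = √(2·9.8·2.43) = 6.90 m/s.
With constant cross-section the crest speed equals v; applying Bernoulli from the surface up to the crest, P_top = P_atm − ½ρv² − ρg·h_top.
P_top = 102300 − ½·904·6.90² − 904·9.8·3.39 = 50700 Pa. So P_gauge = P_top − P_atm = -51600 Pa.

-51.6 kPa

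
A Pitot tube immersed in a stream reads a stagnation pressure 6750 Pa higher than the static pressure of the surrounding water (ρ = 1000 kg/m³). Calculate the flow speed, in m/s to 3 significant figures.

At the stagnation point the flow is brought to rest, so Bernoulli gives P_stag − P_static = ½ρv².
v = √(2ΔP/ρ) = √(2·6750/1000) = 3.67 m/s.

v = 3.67 m/s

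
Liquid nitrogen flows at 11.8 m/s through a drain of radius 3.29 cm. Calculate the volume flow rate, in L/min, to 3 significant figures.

2410 L/min

Q = A·v = 0.00340 m² × 11.8 m/s = 0.0401 m³/s.
Converting: 0.0401 m³/s × 60000 = 2410 L/min.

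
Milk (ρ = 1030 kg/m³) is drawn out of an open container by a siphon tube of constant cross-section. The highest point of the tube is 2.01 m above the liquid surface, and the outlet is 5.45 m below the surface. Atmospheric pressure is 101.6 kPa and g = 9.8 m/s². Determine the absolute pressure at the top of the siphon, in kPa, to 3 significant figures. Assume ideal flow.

The outlet speed comes from Torricelli: v = √(2g·5.45) = 10.3 m/s.
The bore is uniform, so the speed at the crest is the same v. Bernoulli surface→crest: P_atm = P_top + ½ρv² + ρg·h_top.
P_top = 101600 − ½·1030·10.3² − 1030·9.8·2.01 = 26300 Pa.

P_top ≈ 26.3 kPa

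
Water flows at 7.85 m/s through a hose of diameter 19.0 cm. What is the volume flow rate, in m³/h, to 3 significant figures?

Q = A·v = 0.0284 m² × 7.85 m/s = 0.223 m³/s.
Converting: 0.223 m³/s × 3600 = 801 m³/h.

Q ≈ 801 m³/h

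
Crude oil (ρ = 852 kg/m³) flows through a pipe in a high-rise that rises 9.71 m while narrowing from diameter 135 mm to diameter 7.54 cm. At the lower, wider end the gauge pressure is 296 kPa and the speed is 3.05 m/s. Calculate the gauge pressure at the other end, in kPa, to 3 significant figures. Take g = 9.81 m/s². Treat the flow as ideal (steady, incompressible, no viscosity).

Mass conservation (A₁v₁ = A₂v₂) gives v₂ = 3.05 × 143/44.7 = 9.78 m/s.
Energy conservation along the streamline gives P₂ = P₁ − ½ρ(v₂² − v₁²) − ρg(h₂ − h₁).
P₂ = 296000 + ½·852·(3.05² − 9.78²) − 852·9.81·(+9.71) = 296000 + (-36800) − (81200) = 178000 Pa.

178 kPa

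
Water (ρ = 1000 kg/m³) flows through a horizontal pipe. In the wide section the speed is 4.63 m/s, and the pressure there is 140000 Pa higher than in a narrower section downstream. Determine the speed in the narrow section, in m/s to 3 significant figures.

v₂ ≈ 17.4 m/s

With h₁ = h₂, rearranging Bernoulli gives v₂ = √(v₁² + 2ΔP/ρ).
v₂ = √(4.63² + 2·140000/1000) = √(21.4 + 280) = 17.4 m/s.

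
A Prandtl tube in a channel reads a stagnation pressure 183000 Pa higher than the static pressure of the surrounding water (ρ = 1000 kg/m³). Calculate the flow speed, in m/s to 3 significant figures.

19.1 m/s

The dynamic pressure equals the rise in static pressure at the stagnation point: ΔP = ½ρv².
v = √(2ΔP/ρ) = √(2·183000/1000) = 19.1 m/s.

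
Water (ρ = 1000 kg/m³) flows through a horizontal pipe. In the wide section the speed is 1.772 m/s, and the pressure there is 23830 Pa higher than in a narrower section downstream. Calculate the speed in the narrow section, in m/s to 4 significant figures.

Along the level pipe P + ½ρv² is conserved, hence v₂² = v₁² + 2(P₁ − P₂)/ρ.
v₂ = √(1.772² + 2·23830/1000) = √(3.140 + 47.66) = 7.127 m/s.

v₂ ≈ 7.127 m/s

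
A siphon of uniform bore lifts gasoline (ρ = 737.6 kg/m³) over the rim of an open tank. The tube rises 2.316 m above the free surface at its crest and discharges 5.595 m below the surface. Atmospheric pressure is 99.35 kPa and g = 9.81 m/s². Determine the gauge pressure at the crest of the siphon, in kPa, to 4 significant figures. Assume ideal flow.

Bernoulli surface→outlet gives ½v² = g·h_out, so v = √(2·9.81·5.595) = 10.48 m/s.
The bore is uniform, so the speed at the crest is the same v. Bernoulli surface→crest: P_atm = P_top + ½ρv² + ρg·h_top.
P_top = 99350 − ½·737.6·10.48² − 737.6·9.81·2.316 = 42110 Pa. So P_gauge = P_top − P_atm = -57240 Pa.

-57.24 kPa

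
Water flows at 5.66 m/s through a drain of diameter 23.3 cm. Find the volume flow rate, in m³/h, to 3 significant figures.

Q = A·v = 0.0426 m² × 5.66 m/s = 0.241 m³/s.
Converting: 0.241 m³/s × 3600 = 869 m³/h.

Q = 869 m³/h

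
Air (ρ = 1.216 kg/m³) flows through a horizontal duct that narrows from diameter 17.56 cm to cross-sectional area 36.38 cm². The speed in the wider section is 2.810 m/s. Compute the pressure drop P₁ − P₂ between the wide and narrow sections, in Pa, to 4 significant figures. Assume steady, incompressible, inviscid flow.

Mass conservation (A₁v₁ = A₂v₂) gives v₂ = 2.810 × 242.2/36.38 = 18.71 m/s.
With no height change, Bernoulli's equation is P₁ + ½ρv₁² = P₂ + ½ρv₂².
P₁ − P₂ = ½·1.216·(18.71² − 2.810²) = ½·1.216·342.0 = 207.9 Pa.

ΔP = 207.9 Pa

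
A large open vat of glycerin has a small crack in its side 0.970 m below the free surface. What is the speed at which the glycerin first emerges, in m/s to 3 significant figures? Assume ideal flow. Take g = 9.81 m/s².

v = 4.36 m/s

With the surface at rest and both surface and jet at atmospheric pressure, Bernoulli gives ρg h = ½ρv², so v = √(2gh) = √(2·9.81·0.970) = 4.36 m/s.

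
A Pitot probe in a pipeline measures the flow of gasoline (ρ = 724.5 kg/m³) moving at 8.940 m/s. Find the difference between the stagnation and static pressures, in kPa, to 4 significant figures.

ΔP ≈ 28.95 kPa

The dynamic pressure equals the rise in static pressure at the stagnation point: ΔP = ½ρv².
ΔP = ½·724.5·8.940² = 28950 Pa.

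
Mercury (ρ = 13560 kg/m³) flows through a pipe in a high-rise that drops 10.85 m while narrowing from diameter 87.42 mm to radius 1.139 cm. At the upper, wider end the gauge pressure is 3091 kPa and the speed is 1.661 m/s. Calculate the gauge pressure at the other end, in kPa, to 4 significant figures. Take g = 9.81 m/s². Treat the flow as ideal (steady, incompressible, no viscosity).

Continuity gives A₁v₁ = A₂v₂, so v₂ = (60.02 cm²)/(4.076 cm²) × 1.661 m/s = 24.46 m/s.
Applying Bernoulli between the two ends and solving for P₂: P₂ = P₁ + ½ρ(v₁² − v₂²) − ρgΔh.
P₂ = 3091000 + ½·13560·(1.661² − 24.46²) − 13560·9.81·(−10.85) = 3091000 + (-4038000) − (-1443000) = 496100 Pa.

496.1 kPa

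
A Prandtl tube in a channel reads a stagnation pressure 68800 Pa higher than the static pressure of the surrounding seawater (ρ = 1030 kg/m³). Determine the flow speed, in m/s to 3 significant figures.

v = 11.6 m/s

Bernoulli between the free stream and the stagnation point: ½ρv² = P_stag − P_static.
v = √(2ΔP/ρ) = √(2·68800/1030) = 11.6 m/s.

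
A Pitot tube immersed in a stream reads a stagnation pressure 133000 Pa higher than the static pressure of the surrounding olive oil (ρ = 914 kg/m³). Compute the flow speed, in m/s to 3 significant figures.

The dynamic pressure equals the rise in static pressure at the stagnation point: ΔP = ½ρv².
v = √(2ΔP/ρ) = √(2·133000/914) = 17.1 m/s.

v ≈ 17.1 m/s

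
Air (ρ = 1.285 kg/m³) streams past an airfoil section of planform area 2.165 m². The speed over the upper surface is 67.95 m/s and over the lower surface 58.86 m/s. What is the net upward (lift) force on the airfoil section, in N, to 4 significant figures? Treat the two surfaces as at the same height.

The faster flow above has the lower pressure; Bernoulli (same height) gives ΔP = ½ρ(v_up² − v_low²).
ΔP = ½·1.285·(67.95² − 58.86²) = 740.6 Pa.
Lift = ΔP · A = 740.6 × 2.165 = 1603 N.

F = 1603 N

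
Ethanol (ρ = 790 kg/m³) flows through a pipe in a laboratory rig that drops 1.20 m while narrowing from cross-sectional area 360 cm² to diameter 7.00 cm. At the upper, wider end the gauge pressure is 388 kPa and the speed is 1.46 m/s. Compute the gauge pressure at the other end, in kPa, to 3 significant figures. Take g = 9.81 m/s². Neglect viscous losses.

Mass conservation (A₁v₁ = A₂v₂) gives v₂ = 1.46 × 360/38.5 = 13.7 m/s.
Applying Bernoulli between the two ends and solving for P₂: P₂ = P₁ + ½ρ(v₁² − v₂²) − ρgΔh.
P₂ = 388000 + ½·790·(1.46² − 13.7²) − 790·9.81·(−1.20) = 388000 + (-72800) − (-9300) = 324000 Pa.

P₂ ≈ 324 kPa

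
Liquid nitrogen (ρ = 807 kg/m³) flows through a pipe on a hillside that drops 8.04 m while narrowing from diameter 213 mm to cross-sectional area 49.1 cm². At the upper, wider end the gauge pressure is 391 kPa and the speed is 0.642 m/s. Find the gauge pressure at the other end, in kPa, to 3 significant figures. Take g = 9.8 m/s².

The volume flow rate is constant, so v₂ = (A₁/A₂)v₁ = (356/49.1)·0.642 = 4.66 m/s.
Bernoulli: P₁ + ½ρv₁² + ρg h₁ = P₂ + ½ρv₂² + ρg h₂, so P₂ = P₁ + ½ρ(v₁² − v₂²) − ρg(h₂ − h₁).
P₂ = 391000 + ½·807·(0.642² − 4.66²) − 807·9.8·(−8.04) = 391000 + (-8590) − (-63600) = 446000 Pa.

446 kPa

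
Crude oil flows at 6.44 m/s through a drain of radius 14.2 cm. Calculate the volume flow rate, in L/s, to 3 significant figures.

Q = A·v = 0.0633 m² × 6.44 m/s = 0.408 m³/s.
Converting: 0.408 m³/s × 1000 = 408 L/s.

Q = 408 L/s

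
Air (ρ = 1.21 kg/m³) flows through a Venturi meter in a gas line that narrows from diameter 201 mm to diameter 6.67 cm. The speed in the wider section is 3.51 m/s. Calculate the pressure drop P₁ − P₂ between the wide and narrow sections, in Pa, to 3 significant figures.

By continuity, v₂ = v₁·A₁/A₂ = 3.51·(317/34.9) = 31.9 m/s.
The pipe is horizontal, so Bernoulli reduces to P₁ + ½ρv₁² = P₂ + ½ρv₂².
P₁ − P₂ = ½·1.21·(31.9² − 3.51²) = ½·1.21·1000 = 607 Pa.

ΔP = 607 Pa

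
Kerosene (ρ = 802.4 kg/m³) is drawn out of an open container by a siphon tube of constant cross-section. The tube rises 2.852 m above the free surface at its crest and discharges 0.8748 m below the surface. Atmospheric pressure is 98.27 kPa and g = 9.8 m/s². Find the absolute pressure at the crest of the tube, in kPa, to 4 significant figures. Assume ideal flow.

From the surface to the outlet (both open to atmosphere, surface at rest): v = √(2g·h_out) = √(2·9.8·0.8748) = 4.141 m/s.
With constant cross-section the crest speed equals v; applying Bernoulli from the surface up to the crest, P_top = P_atm − ½ρv² − ρg·h_top.
P_top = 98270 − ½·802.4·4.141² − 802.4·9.8·2.852 = 68960 Pa.

P_top = 68.96 kPa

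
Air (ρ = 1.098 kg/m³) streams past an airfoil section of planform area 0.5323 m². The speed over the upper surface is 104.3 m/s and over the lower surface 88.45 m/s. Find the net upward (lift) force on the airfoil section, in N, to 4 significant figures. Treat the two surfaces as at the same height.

The faster flow above has the lower pressure; Bernoulli (same height) gives ΔP = ½ρ(v_up² − v_low²).
ΔP = ½·1.098·(104.3² − 88.45²) = 1677 Pa.
Lift = ΔP · A = 1677 × 0.5323 = 892.8 N.

F = 892.8 N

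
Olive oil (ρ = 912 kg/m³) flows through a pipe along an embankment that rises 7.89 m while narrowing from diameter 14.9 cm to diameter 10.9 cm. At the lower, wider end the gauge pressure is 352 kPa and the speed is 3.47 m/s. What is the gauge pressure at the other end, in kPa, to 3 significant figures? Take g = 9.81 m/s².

Mass conservation (A₁v₁ = A₂v₂) gives v₂ = 3.47 × 174/93.3 = 6.48 m/s.
Bernoulli: P₁ + ½ρv₁² + ρg h₁ = P₂ + ½ρv₂² + ρg h₂, so P₂ = P₁ + ½ρ(v₁² − v₂²) − ρg(h₂ − h₁).
P₂ = 352000 + ½·912·(3.47² − 6.48²) − 912·9.81·(+7.89) = 352000 + (-13700) − (70600) = 268000 Pa.

268 kPa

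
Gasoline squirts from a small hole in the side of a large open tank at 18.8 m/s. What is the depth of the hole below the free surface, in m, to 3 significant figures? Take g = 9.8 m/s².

For a small hole in a large open tank, ½v² = gh, giving h = v²/(2g).
h = 18.8²/(2·9.8) = 353/19.60 = 18.0 m.

18.0 m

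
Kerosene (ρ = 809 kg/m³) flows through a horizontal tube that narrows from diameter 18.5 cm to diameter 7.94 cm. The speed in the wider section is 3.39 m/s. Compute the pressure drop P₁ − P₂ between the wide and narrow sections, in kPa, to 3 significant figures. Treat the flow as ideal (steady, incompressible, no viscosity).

ΔP ≈ 132 kPa

Continuity gives A₁v₁ = A₂v₂, so v₂ = (269 cm²)/(49.5 cm²) × 3.39 m/s = 18.4 m/s.
With no height change, Bernoulli's equation is P₁ + ½ρv₁² = P₂ + ½ρv₂².
P₁ − P₂ = ½·809·(18.4² − 3.39²) = ½·809·327 = 132000 Pa.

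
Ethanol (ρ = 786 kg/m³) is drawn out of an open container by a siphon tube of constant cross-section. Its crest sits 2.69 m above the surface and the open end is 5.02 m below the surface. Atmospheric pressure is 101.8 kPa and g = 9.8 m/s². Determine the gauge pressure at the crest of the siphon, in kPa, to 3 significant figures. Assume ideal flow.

-59.4 kPa

The outlet speed comes from Torricelli: v = √(2g·5.02) = 9.92 m/s.
Continuity keeps v the same throughout the tube; from surface to crest, P_atm + 0 = P_top + ½ρv² + ρg·h_top.
P_top = 101800 − ½·786·9.92² − 786·9.8·2.69 = 42400 Pa. So P_gauge = P_top − P_atm = -59400 Pa.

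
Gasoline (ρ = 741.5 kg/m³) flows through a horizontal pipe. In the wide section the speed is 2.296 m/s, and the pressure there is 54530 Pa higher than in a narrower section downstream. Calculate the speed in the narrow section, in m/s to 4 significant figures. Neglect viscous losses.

v₂ = 12.34 m/s

With h₁ = h₂, rearranging Bernoulli gives v₂ = √(v₁² + 2ΔP/ρ).
v₂ = √(2.296² + 2·54530/741.5) = √(5.272 + 147.1) = 12.34 m/s.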